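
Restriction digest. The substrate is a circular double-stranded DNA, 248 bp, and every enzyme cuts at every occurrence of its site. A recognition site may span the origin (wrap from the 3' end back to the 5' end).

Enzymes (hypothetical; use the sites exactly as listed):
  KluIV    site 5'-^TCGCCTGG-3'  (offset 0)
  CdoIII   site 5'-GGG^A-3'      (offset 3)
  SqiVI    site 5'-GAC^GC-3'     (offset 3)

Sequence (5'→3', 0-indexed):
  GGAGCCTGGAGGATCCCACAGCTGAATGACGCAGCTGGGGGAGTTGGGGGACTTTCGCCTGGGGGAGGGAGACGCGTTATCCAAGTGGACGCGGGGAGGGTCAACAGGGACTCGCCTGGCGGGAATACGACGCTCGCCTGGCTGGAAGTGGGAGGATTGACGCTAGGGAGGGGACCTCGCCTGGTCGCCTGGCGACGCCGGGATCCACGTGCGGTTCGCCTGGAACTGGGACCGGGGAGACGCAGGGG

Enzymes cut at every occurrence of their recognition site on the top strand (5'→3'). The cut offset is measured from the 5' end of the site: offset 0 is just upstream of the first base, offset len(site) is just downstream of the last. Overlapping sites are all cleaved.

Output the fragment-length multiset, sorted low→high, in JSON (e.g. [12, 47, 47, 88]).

Site scan:
  KluIV (TCGCCTGG, off=0): starts [54, 111, 133, 176, 184, 215] → cuts [54, 111, 133, 176, 184, 215]
  CdoIII (GGGA, off=3): starts [38, 47, 62, 66, 93, 106, 120, 149, 165, 170, 199, 227, 234, 247] → cuts [2, 41, 50, 65, 69, 96, 109, 123, 152, 168, 173, 202, 230, 237]
  SqiVI (GACGC, off=3): starts [27, 70, 87, 128, 158, 193, 238] → cuts [30, 73, 90, 131, 161, 196, 241]

All cut coordinates (distinct, sorted): [2, 30, 41, 50, 54, 65, 69, 73, 90, 96, 109, 111, 123, 131, 133, 152, 161, 168, 173, 176, 184, 196, 202, 215, 230, 237, 241]

Fragment lengths:
  2→30: 28 bp
  30→41: 11 bp
  41→50: 9 bp
  50→54: 4 bp
  54→65: 11 bp
  65→69: 4 bp
  69→73: 4 bp
  73→90: 17 bp
  90→96: 6 bp
  96→109: 13 bp
  109→111: 2 bp
  111→123: 12 bp
  123→131: 8 bp
  131→133: 2 bp
  133→152: 19 bp
  152→161: 9 bp
  161→168: 7 bp
  168→173: 5 bp
  173→176: 3 bp
  176→184: 8 bp
  184→196: 12 bp
  196→202: 6 bp
  202→215: 13 bp
  215→230: 15 bp
  230→237: 7 bp
  237→241: 4 bp
  241→2 (wrap): 248-241+2 = 9 bp

[2,2,3,4,4,4,4,5,6,6,7,7,8,8,9,9,9,11,11,12,12,13,13,15,17,19,28]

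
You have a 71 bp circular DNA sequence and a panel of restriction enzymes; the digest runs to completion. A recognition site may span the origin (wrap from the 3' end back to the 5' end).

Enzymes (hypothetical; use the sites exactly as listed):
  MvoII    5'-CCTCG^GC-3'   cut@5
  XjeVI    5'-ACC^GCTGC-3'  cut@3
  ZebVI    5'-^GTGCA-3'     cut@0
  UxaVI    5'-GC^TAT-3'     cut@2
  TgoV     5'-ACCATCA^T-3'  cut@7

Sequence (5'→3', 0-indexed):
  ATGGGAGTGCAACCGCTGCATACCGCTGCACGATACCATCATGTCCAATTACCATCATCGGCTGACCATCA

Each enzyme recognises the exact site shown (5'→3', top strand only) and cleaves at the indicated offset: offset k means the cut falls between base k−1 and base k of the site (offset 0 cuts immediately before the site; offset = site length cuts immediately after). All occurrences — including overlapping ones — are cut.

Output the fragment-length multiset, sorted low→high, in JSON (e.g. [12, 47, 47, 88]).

Site scan:
  MvoII (CCTCGGC, off=5): no sites
  XjeVI (ACCGCTGC, off=3): starts [11, 21] → cuts [14, 24]
  ZebVI (GTGCA, off=0): starts [6] → cuts [6]
  UxaVI (GCTAT, off=2): no sites
  TgoV (ACCATCAT, off=7): starts [34, 50] → cuts [41, 57]

Pooled cuts: [6, 14, 24, 41, 57]

Fragment lengths:
  6→14: 8 bp
  14→24: 10 bp
  24→41: 17 bp
  41→57: 16 bp
  57→6 (wrap): 71-57+6 = 20 bp

[8,10,16,17,20]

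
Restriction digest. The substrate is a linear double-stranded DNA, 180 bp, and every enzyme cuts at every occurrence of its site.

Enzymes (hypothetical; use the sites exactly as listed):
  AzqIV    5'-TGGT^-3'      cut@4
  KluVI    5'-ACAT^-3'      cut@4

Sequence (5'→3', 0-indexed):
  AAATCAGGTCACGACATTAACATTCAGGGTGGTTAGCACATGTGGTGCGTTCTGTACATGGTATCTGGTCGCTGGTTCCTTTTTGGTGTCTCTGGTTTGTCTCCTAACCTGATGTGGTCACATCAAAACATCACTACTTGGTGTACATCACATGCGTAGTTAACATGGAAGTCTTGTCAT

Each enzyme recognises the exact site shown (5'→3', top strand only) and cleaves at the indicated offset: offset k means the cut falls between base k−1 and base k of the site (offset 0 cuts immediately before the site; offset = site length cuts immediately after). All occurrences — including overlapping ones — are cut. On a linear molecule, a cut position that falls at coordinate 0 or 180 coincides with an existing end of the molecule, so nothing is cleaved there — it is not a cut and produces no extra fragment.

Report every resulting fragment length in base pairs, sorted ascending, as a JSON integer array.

[3,5,5,5,6,6,7,7,8,8,9,10,11,11,13,13,14,17,22]

Per-enzyme occurrences:
  AzqIV TGGT/4: at [29, 42, 58, 65, 72, 83, 92, 114, 138] ⇒ [33, 46, 62, 69, 76, 87, 96, 118, 142]
  KluVI ACAT/4: at [13, 19, 37, 55, 119, 127, 144, 149, 162] ⇒ [17, 23, 41, 59, 123, 131, 148, 153, 166]

All cut coordinates (distinct, sorted): [17, 23, 33, 41, 46, 59, 62, 69, 76, 87, 96, 118, 123, 131, 142, 148, 153, 166]

Fragment lengths:
  [0,17): 17 bp
  [17,23): 6 bp
  [23,33): 10 bp
  [33,41): 8 bp
  [41,46): 5 bp
  [46,59): 13 bp
  [59,62): 3 bp
  [62,69): 7 bp
  [69,76): 7 bp
  [76,87): 11 bp
  [87,96): 9 bp
  [96,118): 22 bp
  [118,123): 5 bp
  [123,131): 8 bp
  [131,142): 11 bp
  [142,148): 6 bp
  [148,153): 5 bp
  [153,166): 13 bp
  [166,180): 14 bp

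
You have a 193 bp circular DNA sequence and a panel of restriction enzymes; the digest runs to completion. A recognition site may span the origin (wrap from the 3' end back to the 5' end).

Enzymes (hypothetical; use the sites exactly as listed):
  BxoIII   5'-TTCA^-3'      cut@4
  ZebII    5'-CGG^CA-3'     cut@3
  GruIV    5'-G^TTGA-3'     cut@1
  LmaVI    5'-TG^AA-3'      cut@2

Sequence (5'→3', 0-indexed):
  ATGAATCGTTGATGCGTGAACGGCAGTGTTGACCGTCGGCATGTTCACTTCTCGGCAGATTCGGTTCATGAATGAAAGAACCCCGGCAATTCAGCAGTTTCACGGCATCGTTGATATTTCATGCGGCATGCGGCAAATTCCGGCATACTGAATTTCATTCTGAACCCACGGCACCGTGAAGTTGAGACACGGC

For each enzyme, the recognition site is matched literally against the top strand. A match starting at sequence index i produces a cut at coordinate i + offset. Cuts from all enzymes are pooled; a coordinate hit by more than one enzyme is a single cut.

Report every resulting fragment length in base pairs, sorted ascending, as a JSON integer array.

[2,3,3,4,4,5,5,5,5,5,5,7,7,7,7,7,8,8,9,9,10,10,11,11,11,12,13]

Per-enzyme occurrences:
  BxoIII TTCA/4: at [43, 64, 89, 98, 117, 153] ⇒ [47, 68, 93, 102, 121, 157]
  ZebII CGGCA/3: at [20, 36, 52, 83, 102, 123, 130, 140, 168, 189] ⇒ [23, 39, 55, 86, 105, 126, 133, 143, 171, 192]
  GruIV GTTGA/1: at [7, 27, 109, 180] ⇒ [8, 28, 110, 181]
  LmaVI TGAA/2: at [1, 16, 68, 72, 148, 160, 176] ⇒ [3, 18, 70, 74, 150, 162, 178]

Pooled cuts: [3, 8, 18, 23, 28, 39, 47, 55, 68, 70, 74, 86, 93, 102, 105, 110, 121, 126, 133, 143, 150, 157, 162, 171, 178, 181, 192]

Fragment lengths:
  3→8: 5 bp
  8→18: 10 bp
  18→23: 5 bp
  23→28: 5 bp
  28→39: 11 bp
  39→47: 8 bp
  47→55: 8 bp
  55→68: 13 bp
  68→70: 2 bp
  70→74: 4 bp
  74→86: 12 bp
  86→93: 7 bp
  93→102: 9 bp
  102→105: 3 bp
  105→110: 5 bp
  110→121: 11 bp
  121→126: 5 bp
  126→133: 7 bp
  133→143: 10 bp
  143→150: 7 bp
  150→157: 7 bp
  157→162: 5 bp
  162→171: 9 bp
  171→178: 7 bp
  178→181: 3 bp
  181→192: 11 bp
  192→3 (wrap): 193-192+3 = 4 bp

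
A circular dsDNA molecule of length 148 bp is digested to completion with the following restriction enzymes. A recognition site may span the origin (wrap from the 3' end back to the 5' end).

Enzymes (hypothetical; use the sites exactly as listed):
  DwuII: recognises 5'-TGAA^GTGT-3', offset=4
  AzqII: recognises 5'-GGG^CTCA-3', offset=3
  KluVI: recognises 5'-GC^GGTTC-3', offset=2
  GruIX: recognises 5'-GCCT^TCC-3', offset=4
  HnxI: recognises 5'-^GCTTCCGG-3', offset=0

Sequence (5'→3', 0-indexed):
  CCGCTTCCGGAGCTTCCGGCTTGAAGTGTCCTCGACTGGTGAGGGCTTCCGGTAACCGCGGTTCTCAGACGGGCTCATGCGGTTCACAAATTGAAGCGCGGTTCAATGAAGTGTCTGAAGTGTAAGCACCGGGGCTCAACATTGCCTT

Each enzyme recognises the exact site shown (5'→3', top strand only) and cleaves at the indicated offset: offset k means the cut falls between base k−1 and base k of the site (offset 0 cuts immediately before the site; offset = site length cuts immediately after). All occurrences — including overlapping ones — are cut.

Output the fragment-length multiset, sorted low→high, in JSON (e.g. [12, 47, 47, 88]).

[3,7,9,9,11,13,14,14,15,15,19,19]

Site scan:
  DwuII TGAAGTGT/4: at [21, 106, 115] ⇒ [25, 110, 119]
  AzqII GGGCTCA/3: at [70, 131] ⇒ [73, 134]
  KluVI GCGGTTC/2: at [57, 78, 97] ⇒ [59, 80, 99]
  GruIX GCCTTCC/4: at [143] ⇒ [147]
  HnxI GCTTCCGG/0: at [2, 11, 44] ⇒ [2, 11, 44]

All cut coordinates (distinct, sorted): [2, 11, 25, 44, 59, 73, 80, 99, 110, 119, 134, 147]

Fragment lengths:
  2→11: 9 bp
  11→25: 14 bp
  25→44: 19 bp
  44→59: 15 bp
  59→73: 14 bp
  73→80: 7 bp
  80→99: 19 bp
  99→110: 11 bp
  110→119: 9 bp
  119→134: 15 bp
  134→147: 13 bp
  147→2 (wrap): 148-147+2 = 3 bp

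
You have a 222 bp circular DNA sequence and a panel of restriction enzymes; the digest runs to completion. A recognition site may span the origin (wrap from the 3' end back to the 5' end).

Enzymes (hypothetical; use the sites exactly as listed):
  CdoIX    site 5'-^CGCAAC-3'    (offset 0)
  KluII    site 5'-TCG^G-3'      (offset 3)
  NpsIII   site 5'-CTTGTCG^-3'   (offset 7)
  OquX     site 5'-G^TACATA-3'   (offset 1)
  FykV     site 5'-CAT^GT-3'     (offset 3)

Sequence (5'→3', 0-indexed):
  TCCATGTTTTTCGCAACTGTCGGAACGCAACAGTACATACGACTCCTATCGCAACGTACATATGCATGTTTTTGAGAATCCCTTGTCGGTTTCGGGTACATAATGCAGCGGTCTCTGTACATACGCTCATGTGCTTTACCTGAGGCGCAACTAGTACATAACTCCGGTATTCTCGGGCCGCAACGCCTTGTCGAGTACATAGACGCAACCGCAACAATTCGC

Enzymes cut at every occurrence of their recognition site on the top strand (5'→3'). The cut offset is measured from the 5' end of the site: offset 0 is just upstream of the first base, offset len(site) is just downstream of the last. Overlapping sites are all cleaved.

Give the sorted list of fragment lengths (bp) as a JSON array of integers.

Site scan:
  CdoIX CGCAAC/0: at [11, 25, 49, 145, 178, 203, 209] ⇒ [11, 25, 49, 145, 178, 203, 209]
  KluII TCGG/3: at [19, 85, 91, 172] ⇒ [22, 88, 94, 175]
  NpsIII CTTGTCG/7: at [81, 186] ⇒ [88, 193]
  OquX GTACATA/1: at [32, 55, 95, 116, 153, 194] ⇒ [33, 56, 96, 117, 154, 195]
  FykV CATGT/3: at [2, 64, 127] ⇒ [5, 67, 130]

Pooled cuts: [5, 11, 22, 25, 33, 49, 56, 67, 88, 94, 96, 117, 130, 145, 154, 175, 178, 193, 195, 203, 209]

Fragment lengths:
  5→11: 6 bp
  11→22: 11 bp
  22→25: 3 bp
  25→33: 8 bp
  33→49: 16 bp
  49→56: 7 bp
  56→67: 11 bp
  67→88: 21 bp
  88→94: 6 bp
  94→96: 2 bp
  96→117: 21 bp
  117→130: 13 bp
  130→145: 15 bp
  145→154: 9 bp
  154→175: 21 bp
  175→178: 3 bp
  178→193: 15 bp
  193→195: 2 bp
  195→203: 8 bp
  203→209: 6 bp
  209→5 (wrap): 222-209+5 = 18 bp

[2,2,3,3,6,6,6,7,8,8,9,11,11,13,15,15,16,18,21,21,21]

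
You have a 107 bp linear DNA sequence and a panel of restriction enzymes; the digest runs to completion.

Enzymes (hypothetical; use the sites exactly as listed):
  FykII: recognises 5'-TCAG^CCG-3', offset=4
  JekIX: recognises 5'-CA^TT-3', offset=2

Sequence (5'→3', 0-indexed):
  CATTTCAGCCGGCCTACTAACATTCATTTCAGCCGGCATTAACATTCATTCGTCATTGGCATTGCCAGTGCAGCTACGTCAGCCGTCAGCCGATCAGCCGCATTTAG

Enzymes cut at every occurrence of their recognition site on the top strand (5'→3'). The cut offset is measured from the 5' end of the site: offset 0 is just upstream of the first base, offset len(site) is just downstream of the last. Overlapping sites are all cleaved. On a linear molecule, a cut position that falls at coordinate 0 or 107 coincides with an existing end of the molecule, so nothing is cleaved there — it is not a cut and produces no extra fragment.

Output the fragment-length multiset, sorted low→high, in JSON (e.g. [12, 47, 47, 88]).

[2,4,4,5,5,6,6,6,6,6,7,7,8,14,21]

Per-enzyme occurrences:
  FykII TCAGCCG/4: at [4, 28, 78, 85, 93] ⇒ [8, 32, 82, 89, 97]
  JekIX CATT/2: at [0, 20, 24, 36, 42, 46, 53, 59, 100] ⇒ [2, 22, 26, 38, 44, 48, 55, 61, 102]

Pooled cuts: [2, 8, 22, 26, 32, 38, 44, 48, 55, 61, 82, 89, 97, 102]

Fragments:
  [0,2): 2 bp
  [2,8): 6 bp
  [8,22): 14 bp
  [22,26): 4 bp
  [26,32): 6 bp
  [32,38): 6 bp
  [38,44): 6 bp
  [44,48): 4 bp
  [48,55): 7 bp
  [55,61): 6 bp
  [61,82): 21 bp
  [82,89): 7 bp
  [89,97): 8 bp
  [97,102): 5 bp
  [102,107): 5 bp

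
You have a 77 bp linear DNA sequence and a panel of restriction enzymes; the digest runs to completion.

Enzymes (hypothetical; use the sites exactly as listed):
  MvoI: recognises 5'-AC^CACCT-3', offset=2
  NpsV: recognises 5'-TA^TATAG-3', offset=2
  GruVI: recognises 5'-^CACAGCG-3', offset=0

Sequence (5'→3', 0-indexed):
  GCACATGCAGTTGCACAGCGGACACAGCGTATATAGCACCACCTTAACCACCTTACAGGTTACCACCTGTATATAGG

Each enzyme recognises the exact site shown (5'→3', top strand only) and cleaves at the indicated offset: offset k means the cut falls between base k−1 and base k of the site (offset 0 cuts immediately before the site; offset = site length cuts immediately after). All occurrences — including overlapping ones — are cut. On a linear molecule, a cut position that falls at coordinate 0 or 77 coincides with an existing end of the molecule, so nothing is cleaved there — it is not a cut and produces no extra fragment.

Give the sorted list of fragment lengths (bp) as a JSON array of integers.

Site scan:
  MvoI (ACCACCT, off=2): starts [37, 46, 61] → cuts [39, 48, 63]
  NpsV (TATATAG, off=2): starts [29, 69] → cuts [31, 71]
  GruVI (CACAGCG, off=0): starts [13, 22] → cuts [13, 22]

Pooled cuts: [13, 22, 31, 39, 48, 63, 71]

Fragments:
  [0,13): 13 bp
  [13,22): 9 bp
  [22,31): 9 bp
  [31,39): 8 bp
  [39,48): 9 bp
  [48,63): 15 bp
  [63,71): 8 bp
  [71,77): 6 bp

[6,8,8,9,9,9,13,15]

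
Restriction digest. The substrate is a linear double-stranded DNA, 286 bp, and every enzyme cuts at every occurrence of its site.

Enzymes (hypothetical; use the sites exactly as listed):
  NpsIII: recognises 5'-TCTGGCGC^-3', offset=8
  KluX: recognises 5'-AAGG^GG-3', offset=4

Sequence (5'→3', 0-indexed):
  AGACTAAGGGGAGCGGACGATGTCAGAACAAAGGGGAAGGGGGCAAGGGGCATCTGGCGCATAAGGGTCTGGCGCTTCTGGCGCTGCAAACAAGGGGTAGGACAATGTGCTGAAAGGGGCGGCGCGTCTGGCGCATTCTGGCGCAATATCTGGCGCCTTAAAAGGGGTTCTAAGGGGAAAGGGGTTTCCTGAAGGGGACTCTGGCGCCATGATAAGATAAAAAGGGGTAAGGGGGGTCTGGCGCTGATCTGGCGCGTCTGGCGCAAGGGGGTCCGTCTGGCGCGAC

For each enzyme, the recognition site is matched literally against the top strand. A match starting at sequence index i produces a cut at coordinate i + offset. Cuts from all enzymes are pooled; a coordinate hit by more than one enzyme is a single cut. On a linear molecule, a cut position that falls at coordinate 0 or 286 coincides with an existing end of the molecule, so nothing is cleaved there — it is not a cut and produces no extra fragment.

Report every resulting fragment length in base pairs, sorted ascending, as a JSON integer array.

[3,4,6,7,7,8,9,9,9,9,10,10,11,11,12,12,12,12,13,15,15,17,18,22,25]

Per-enzyme occurrences:
  NpsIII TCTGGCGC/8: at [52, 67, 76, 126, 136, 148, 199, 236, 247, 256, 275] ⇒ [60, 75, 84, 134, 144, 156, 207, 244, 255, 264, 283]
  KluX AAGGGG/4: at [5, 30, 36, 44, 91, 113, 161, 171, 178, 191, 221, 228, 264] ⇒ [9, 34, 40, 48, 95, 117, 165, 175, 182, 195, 225, 232, 268]

Pooled cuts: [9, 34, 40, 48, 60, 75, 84, 95, 117, 134, 144, 156, 165, 175, 182, 195, 207, 225, 232, 244, 255, 264, 268, 283]

Fragments:
  [0,9): 9 bp
  [9,34): 25 bp
  [34,40): 6 bp
  [40,48): 8 bp
  [48,60): 12 bp
  [60,75): 15 bp
  [75,84): 9 bp
  [84,95): 11 bp
  [95,117): 22 bp
  [117,134): 17 bp
  [134,144): 10 bp
  [144,156): 12 bp
  [156,165): 9 bp
  [165,175): 10 bp
  [175,182): 7 bp
  [182,195): 13 bp
  [195,207): 12 bp
  [207,225): 18 bp
  [225,232): 7 bp
  [232,244): 12 bp
  [244,255): 11 bp
  [255,264): 9 bp
  [264,268): 4 bp
  [268,283): 15 bp
  [283,286): 3 bp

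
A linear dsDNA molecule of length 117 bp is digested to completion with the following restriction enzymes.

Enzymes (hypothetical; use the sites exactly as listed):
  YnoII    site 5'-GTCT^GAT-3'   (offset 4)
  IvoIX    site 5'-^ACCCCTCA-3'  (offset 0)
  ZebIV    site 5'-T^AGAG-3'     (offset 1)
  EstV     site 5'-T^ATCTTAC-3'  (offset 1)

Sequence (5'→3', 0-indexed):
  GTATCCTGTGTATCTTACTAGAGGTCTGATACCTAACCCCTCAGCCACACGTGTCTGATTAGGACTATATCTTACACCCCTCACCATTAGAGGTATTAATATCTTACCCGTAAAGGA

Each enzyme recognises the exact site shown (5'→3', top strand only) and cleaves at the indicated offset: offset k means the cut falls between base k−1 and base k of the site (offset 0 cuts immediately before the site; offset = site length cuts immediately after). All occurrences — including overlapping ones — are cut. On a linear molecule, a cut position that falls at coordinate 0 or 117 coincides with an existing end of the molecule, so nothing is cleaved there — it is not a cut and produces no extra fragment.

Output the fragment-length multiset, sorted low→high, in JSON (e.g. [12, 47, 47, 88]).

Site scan:
  YnoII GTCTGAT/4: at [23, 52] ⇒ [27, 56]
  IvoIX ACCCCTCA/0: at [35, 75] ⇒ [35, 75]
  ZebIV TAGAG/1: at [18, 87] ⇒ [19, 88]
  EstV TATCTTAC/1: at [10, 67, 99] ⇒ [11, 68, 100]

Pooled cuts: [11, 19, 27, 35, 56, 68, 75, 88, 100]

Fragment lengths:
  [0,11): 11 bp
  [11,19): 8 bp
  [19,27): 8 bp
  [27,35): 8 bp
  [35,56): 21 bp
  [56,68): 12 bp
  [68,75): 7 bp
  [75,88): 13 bp
  [88,100): 12 bp
  [100,117): 17 bp

[7,8,8,8,11,12,12,13,17,21]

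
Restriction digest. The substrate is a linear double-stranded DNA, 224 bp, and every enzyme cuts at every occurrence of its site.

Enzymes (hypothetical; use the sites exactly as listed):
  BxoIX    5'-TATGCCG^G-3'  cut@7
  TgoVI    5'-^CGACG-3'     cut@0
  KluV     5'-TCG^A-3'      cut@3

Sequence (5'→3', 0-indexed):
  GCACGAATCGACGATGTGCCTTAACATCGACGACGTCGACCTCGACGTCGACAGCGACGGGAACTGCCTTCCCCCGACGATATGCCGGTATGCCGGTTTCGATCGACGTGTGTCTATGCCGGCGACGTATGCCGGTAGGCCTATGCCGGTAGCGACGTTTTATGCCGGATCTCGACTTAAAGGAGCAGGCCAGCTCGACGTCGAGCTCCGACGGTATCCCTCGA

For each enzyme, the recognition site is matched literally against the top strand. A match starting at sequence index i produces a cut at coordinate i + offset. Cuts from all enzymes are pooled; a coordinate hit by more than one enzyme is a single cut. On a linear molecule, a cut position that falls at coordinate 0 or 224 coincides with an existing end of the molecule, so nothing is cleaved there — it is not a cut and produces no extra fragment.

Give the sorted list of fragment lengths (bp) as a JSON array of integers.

Per-enzyme occurrences:
  BxoIX TATGCCGG/7: at [80, 88, 114, 127, 141, 160] ⇒ [87, 95, 121, 134, 148, 167]
  TgoVI CGACG/0: at [8, 27, 30, 42, 54, 74, 103, 122, 152, 195, 208] ⇒ [8, 27, 30, 42, 54, 74, 103, 122, 152, 195, 208]
  KluV TCGA/3: at [7, 26, 35, 41, 47, 98, 102, 171, 194, 200, 220] ⇒ [10, 29, 38, 44, 50, 101, 105, 174, 197, 203, 223]

All cut coordinates (distinct, sorted): [8, 10, 27, 29, 30, 38, 42, 44, 50, 54, 74, 87, 95, 101, 103, 105, 121, 122, 134, 148, 152, 167, 174, 195, 197, 203, 208, 223]

Fragments:
  [0,8): 8 bp
  [8,10): 2 bp
  [10,27): 17 bp
  [27,29): 2 bp
  [29,30): 1 bp
  [30,38): 8 bp
  [38,42): 4 bp
  [42,44): 2 bp
  [44,50): 6 bp
  [50,54): 4 bp
  [54,74): 20 bp
  [74,87): 13 bp
  [87,95): 8 bp
  [95,101): 6 bp
  [101,103): 2 bp
  [103,105): 2 bp
  [105,121): 16 bp
  [121,122): 1 bp
  [122,134): 12 bp
  [134,148): 14 bp
  [148,152): 4 bp
  [152,167): 15 bp
  [167,174): 7 bp
  [174,195): 21 bp
  [195,197): 2 bp
  [197,203): 6 bp
  [203,208): 5 bp
  [208,223): 15 bp
  [223,224): 1 bp

[1,1,1,2,2,2,2,2,2,4,4,4,5,6,6,6,7,8,8,8,12,13,14,15,15,16,17,20,21]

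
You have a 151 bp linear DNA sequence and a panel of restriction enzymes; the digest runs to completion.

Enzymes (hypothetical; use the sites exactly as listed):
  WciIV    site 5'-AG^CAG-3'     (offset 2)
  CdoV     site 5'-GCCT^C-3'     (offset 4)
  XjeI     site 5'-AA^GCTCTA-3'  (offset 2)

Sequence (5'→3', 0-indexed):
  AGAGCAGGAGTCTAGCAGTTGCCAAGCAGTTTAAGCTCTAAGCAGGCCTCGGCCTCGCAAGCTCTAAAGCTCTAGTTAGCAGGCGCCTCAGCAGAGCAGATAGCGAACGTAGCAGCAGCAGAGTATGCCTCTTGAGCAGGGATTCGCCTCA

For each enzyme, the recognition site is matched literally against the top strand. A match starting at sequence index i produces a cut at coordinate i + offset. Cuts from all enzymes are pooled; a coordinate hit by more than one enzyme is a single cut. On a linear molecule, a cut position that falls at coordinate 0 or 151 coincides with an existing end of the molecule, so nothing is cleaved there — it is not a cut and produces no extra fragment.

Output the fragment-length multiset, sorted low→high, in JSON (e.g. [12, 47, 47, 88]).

[2,3,3,3,4,5,5,6,6,7,8,8,8,9,11,11,11,12,13,16]

Site scan:
  WciIV (AGCAG, off=2): starts [2, 13, 24, 40, 77, 89, 94, 110, 113, 116, 134] → cuts [4, 15, 26, 42, 79, 91, 96, 112, 115, 118, 136]
  CdoV (GCCTC, off=4): starts [45, 51, 84, 126, 145] → cuts [49, 55, 88, 130, 149]
  XjeI (AAGCTCTA, off=2): starts [32, 58, 66] → cuts [34, 60, 68]

All cut coordinates (distinct, sorted): [4, 15, 26, 34, 42, 49, 55, 60, 68, 79, 88, 91, 96, 112, 115, 118, 130, 136, 149]

Fragment lengths:
  [0,4): 4 bp
  [4,15): 11 bp
  [15,26): 11 bp
  [26,34): 8 bp
  [34,42): 8 bp
  [42,49): 7 bp
  [49,55): 6 bp
  [55,60): 5 bp
  [60,68): 8 bp
  [68,79): 11 bp
  [79,88): 9 bp
  [88,91): 3 bp
  [91,96): 5 bp
  [96,112): 16 bp
  [112,115): 3 bp
  [115,118): 3 bp
  [118,130): 12 bp
  [130,136): 6 bp
  [136,149): 13 bp
  [149,151): 2 bp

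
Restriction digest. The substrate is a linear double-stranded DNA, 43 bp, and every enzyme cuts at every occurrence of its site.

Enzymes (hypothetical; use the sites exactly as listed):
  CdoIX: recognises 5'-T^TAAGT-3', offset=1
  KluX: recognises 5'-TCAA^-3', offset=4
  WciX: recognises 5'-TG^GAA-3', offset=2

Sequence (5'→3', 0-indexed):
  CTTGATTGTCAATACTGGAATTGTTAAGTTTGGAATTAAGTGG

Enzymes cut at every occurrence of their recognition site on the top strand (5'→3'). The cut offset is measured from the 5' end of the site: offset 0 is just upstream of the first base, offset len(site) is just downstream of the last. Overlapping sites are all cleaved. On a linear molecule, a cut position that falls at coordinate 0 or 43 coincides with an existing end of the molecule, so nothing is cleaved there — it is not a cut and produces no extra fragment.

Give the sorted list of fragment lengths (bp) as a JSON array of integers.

Site scan:
  CdoIX TTAAGT/1: at [23, 35] ⇒ [24, 36]
  KluX TCAA/4: at [8] ⇒ [12]
  WciX TGGAA/2: at [15, 30] ⇒ [17, 32]

All cut coordinates (distinct, sorted): [12, 17, 24, 32, 36]

Fragment lengths:
  [0,12): 12 bp
  [12,17): 5 bp
  [17,24): 7 bp
  [24,32): 8 bp
  [32,36): 4 bp
  [36,43): 7 bp

[4,5,7,7,8,12]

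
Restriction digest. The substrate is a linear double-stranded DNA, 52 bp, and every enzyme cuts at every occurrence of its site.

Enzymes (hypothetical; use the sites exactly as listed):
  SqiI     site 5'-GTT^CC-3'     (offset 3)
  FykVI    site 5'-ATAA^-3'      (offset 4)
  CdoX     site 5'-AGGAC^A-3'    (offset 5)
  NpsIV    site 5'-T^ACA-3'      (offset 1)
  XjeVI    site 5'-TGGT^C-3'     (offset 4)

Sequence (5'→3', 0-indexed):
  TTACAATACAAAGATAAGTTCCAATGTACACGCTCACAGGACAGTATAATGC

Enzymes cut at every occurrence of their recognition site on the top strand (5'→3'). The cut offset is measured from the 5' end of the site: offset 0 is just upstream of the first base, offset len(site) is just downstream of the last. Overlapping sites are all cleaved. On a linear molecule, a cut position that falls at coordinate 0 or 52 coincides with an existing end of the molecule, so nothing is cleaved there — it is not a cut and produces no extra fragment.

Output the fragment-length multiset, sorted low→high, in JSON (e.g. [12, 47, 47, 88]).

Per-enzyme occurrences:
  SqiI GTTCC/3: at [17] ⇒ [20]
  FykVI ATAA/4: at [13, 45] ⇒ [17, 49]
  CdoX AGGACA/5: at [37] ⇒ [42]
  NpsIV TACA/1: at [1, 6, 26] ⇒ [2, 7, 27]
  XjeVI (TGGTC, off=4): no sites

All cut coordinates (distinct, sorted): [2, 7, 17, 20, 27, 42, 49]

Fragments:
  [0,2): 2 bp
  [2,7): 5 bp
  [7,17): 10 bp
  [17,20): 3 bp
  [20,27): 7 bp
  [27,42): 15 bp
  [42,49): 7 bp
  [49,52): 3 bp

[2,3,3,5,7,7,10,15]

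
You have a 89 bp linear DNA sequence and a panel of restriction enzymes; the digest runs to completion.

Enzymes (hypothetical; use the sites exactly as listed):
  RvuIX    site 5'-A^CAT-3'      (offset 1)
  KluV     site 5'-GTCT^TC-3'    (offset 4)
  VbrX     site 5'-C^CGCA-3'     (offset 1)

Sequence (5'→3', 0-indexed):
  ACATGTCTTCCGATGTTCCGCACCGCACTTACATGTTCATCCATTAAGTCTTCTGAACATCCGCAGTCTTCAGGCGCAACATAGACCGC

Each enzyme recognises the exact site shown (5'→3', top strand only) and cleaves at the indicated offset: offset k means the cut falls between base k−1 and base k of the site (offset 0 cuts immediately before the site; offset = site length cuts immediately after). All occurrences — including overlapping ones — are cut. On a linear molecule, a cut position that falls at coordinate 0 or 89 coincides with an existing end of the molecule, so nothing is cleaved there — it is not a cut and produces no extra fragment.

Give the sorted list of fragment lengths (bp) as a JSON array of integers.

Scan for sites:
  RvuIX (ACAT, off=1): starts [0, 30, 56, 78] → cuts [1, 31, 57, 79]
  KluV (GTCTTC, off=4): starts [4, 47, 65] → cuts [8, 51, 69]
  VbrX (CCGCA, off=1): starts [17, 22, 60] → cuts [18, 23, 61]

Pooled cuts: [1, 8, 18, 23, 31, 51, 57, 61, 69, 79]

Fragments:
  [0,1): 1 bp
  [1,8): 7 bp
  [8,18): 10 bp
  [18,23): 5 bp
  [23,31): 8 bp
  [31,51): 20 bp
  [51,57): 6 bp
  [57,61): 4 bp
  [61,69): 8 bp
  [69,79): 10 bp
  [79,89): 10 bp

[1,4,5,6,7,8,8,10,10,10,20]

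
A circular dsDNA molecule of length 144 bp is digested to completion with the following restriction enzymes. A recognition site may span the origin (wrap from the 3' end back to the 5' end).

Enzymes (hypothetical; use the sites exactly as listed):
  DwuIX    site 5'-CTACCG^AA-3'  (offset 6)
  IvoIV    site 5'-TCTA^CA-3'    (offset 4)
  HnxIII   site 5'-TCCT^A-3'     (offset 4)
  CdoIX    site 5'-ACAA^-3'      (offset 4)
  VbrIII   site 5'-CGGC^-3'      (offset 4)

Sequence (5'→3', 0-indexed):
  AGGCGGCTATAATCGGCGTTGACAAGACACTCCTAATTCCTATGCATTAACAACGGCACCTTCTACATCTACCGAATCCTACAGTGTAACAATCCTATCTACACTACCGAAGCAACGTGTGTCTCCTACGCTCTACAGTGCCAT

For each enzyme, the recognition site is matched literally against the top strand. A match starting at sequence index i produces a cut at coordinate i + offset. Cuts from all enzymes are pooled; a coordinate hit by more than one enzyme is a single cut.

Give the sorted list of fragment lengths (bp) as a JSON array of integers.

Per-enzyme occurrences:
  DwuIX (CTACCGAA, off=6): starts [68, 103] → cuts [74, 109]
  IvoIV (TCTACA, off=4): starts [61, 97, 131] → cuts [65, 101, 135]
  HnxIII (TCCTA, off=4): starts [30, 37, 76, 92, 123] → cuts [34, 41, 80, 96, 127]
  CdoIX (ACAA, off=4): starts [21, 49, 88] → cuts [25, 53, 92]
  VbrIII (CGGC, off=4): starts [3, 13, 53] → cuts [7, 17, 57]

Pooled cuts: [7, 17, 25, 34, 41, 53, 57, 65, 74, 80, 92, 96, 101, 109, 127, 135]

Fragments:
  7→17: 10 bp
  17→25: 8 bp
  25→34: 9 bp
  34→41: 7 bp
  41→53: 12 bp
  53→57: 4 bp
  57→65: 8 bp
  65→74: 9 bp
  74→80: 6 bp
  80→92: 12 bp
  92→96: 4 bp
  96→101: 5 bp
  101→109: 8 bp
  109→127: 18 bp
  127→135: 8 bp
  135→7 (wrap): 144-135+7 = 16 bp

[4,4,5,6,7,8,8,8,8,9,9,10,12,12,16,18]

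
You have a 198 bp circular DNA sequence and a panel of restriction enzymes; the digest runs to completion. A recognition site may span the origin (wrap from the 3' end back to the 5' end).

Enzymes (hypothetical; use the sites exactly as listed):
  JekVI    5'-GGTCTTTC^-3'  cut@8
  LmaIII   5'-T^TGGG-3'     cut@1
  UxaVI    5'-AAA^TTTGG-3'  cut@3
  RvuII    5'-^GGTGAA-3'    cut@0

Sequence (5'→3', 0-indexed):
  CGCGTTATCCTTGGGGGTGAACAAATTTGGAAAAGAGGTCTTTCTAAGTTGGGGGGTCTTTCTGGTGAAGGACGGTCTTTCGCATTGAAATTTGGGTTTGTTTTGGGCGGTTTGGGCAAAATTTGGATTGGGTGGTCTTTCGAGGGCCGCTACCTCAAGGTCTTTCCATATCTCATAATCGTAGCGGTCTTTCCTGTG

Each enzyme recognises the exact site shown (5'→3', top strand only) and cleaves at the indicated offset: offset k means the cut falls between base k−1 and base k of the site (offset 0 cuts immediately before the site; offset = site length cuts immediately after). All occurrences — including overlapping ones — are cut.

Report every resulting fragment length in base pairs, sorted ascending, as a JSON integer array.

[1,2,4,5,7,9,9,9,10,11,13,13,16,18,19,25,27]

Scan for sites:
  JekVI (GGTCTTTC, off=8): starts [36, 54, 73, 133, 158, 185] → cuts [44, 62, 81, 141, 166, 193]
  LmaIII (TTGGG, off=1): starts [10, 48, 91, 102, 111, 127] → cuts [11, 49, 92, 103, 112, 128]
  UxaVI (AAATTTGG, off=3): starts [22, 87, 118] → cuts [25, 90, 121]
  RvuII (GGTGAA, off=0): starts [15, 63] → cuts [15, 63]

All cut coordinates (distinct, sorted): [11, 15, 25, 44, 49, 62, 63, 81, 90, 92, 103, 112, 121, 128, 141, 166, 193]

Fragments:
  11→15: 4 bp
  15→25: 10 bp
  25→44: 19 bp
  44→49: 5 bp
  49→62: 13 bp
  62→63: 1 bp
  63→81: 18 bp
  81→90: 9 bp
  90→92: 2 bp
  92→103: 11 bp
  103→112: 9 bp
  112→121: 9 bp
  121→128: 7 bp
  128→141: 13 bp
  141→166: 25 bp
  166→193: 27 bp
  193→11 (wrap): 198-193+11 = 16 bp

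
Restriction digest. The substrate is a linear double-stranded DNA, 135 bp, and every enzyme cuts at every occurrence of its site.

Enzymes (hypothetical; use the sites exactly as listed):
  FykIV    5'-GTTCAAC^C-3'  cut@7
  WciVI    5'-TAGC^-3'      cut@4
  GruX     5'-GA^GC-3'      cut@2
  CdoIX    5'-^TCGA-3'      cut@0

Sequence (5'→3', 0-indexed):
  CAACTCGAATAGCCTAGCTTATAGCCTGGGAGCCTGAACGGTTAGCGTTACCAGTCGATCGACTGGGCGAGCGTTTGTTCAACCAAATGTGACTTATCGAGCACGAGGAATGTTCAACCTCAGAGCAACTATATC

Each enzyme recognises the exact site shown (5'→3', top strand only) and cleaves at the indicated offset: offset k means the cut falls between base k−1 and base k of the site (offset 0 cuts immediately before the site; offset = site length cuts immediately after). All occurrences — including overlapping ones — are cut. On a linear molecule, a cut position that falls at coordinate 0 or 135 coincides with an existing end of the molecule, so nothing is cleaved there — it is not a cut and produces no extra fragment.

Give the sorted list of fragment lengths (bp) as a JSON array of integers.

[4,4,4,5,6,6,7,8,9,11,12,13,13,15,18]

Site scan:
  FykIV (GTTCAACC, off=7): starts [76, 111] → cuts [83, 118]
  WciVI (TAGC, off=4): starts [9, 14, 21, 42] → cuts [13, 18, 25, 46]
  GruX (GAGC, off=2): starts [29, 68, 98, 122] → cuts [31, 70, 100, 124]
  CdoIX (TCGA, off=0): starts [4, 54, 58, 96] → cuts [4, 54, 58, 96]

All cut coordinates (distinct, sorted): [4, 13, 18, 25, 31, 46, 54, 58, 70, 83, 96, 100, 118, 124]

Fragments:
  [0,4): 4 bp
  [4,13): 9 bp
  [13,18): 5 bp
  [18,25): 7 bp
  [25,31): 6 bp
  [31,46): 15 bp
  [46,54): 8 bp
  [54,58): 4 bp
  [58,70): 12 bp
  [70,83): 13 bp
  [83,96): 13 bp
  [96,100): 4 bp
  [100,118): 18 bp
  [118,124): 6 bp
  [124,135): 11 bp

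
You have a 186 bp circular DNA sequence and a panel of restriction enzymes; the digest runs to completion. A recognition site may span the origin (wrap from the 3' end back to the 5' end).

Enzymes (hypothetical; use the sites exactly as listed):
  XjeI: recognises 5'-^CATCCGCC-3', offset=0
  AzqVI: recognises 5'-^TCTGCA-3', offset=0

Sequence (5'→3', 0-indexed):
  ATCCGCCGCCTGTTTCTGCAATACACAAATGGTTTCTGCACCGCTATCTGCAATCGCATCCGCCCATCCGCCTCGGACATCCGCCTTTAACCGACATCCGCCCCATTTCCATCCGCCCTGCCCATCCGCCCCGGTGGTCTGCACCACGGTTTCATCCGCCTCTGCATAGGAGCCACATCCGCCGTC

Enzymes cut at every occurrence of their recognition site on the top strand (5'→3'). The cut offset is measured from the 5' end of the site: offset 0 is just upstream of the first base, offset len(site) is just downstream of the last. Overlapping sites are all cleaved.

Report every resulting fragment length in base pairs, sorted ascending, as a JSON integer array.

[8,8,10,10,12,13,13,15,15,15,15,15,17,20]

Scan for sites:
  XjeI CATCCGCC/0: at [56, 64, 77, 94, 109, 122, 152, 175, 185] ⇒ [56, 64, 77, 94, 109, 122, 152, 175, 185]
  AzqVI TCTGCA/0: at [14, 34, 46, 137, 160] ⇒ [14, 34, 46, 137, 160]

All cut coordinates (distinct, sorted): [14, 34, 46, 56, 64, 77, 94, 109, 122, 137, 152, 160, 175, 185]

Fragments:
  14→34: 20 bp
  34→46: 12 bp
  46→56: 10 bp
  56→64: 8 bp
  64→77: 13 bp
  77→94: 17 bp
  94→109: 15 bp
  109→122: 13 bp
  122→137: 15 bp
  137→152: 15 bp
  152→160: 8 bp
  160→175: 15 bp
  175→185: 10 bp
  185→14 (wrap): 186-185+14 = 15 bp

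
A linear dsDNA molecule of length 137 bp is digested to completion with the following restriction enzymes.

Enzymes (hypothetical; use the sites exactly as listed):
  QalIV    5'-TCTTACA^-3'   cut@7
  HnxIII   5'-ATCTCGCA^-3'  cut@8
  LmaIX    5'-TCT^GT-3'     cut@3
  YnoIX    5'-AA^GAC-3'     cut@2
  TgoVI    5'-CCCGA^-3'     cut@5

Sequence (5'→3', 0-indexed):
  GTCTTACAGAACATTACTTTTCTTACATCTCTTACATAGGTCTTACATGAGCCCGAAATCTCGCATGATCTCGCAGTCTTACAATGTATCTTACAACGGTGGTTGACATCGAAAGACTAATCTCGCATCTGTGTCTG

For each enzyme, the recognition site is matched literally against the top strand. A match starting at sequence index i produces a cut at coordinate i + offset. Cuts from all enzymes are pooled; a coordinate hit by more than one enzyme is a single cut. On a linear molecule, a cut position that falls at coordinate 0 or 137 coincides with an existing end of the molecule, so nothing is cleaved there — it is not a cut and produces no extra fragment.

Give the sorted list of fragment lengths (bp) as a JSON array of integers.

Site scan:
  QalIV TCTTACA/7: at [1, 20, 29, 40, 76, 88] ⇒ [8, 27, 36, 47, 83, 95]
  HnxIII ATCTCGCA/8: at [57, 67, 119] ⇒ [65, 75, 127]
  LmaIX TCTGT/3: at [127] ⇒ [130]
  YnoIX AAGAC/2: at [112] ⇒ [114]
  TgoVI CCCGA/5: at [51] ⇒ [56]

Pooled cuts: [8, 27, 36, 47, 56, 65, 75, 83, 95, 114, 127, 130]

Fragment lengths:
  [0,8): 8 bp
  [8,27): 19 bp
  [27,36): 9 bp
  [36,47): 11 bp
  [47,56): 9 bp
  [56,65): 9 bp
  [65,75): 10 bp
  [75,83): 8 bp
  [83,95): 12 bp
  [95,114): 19 bp
  [114,127): 13 bp
  [127,130): 3 bp
  [130,137): 7 bp

[3,7,8,8,9,9,9,10,11,12,13,19,19]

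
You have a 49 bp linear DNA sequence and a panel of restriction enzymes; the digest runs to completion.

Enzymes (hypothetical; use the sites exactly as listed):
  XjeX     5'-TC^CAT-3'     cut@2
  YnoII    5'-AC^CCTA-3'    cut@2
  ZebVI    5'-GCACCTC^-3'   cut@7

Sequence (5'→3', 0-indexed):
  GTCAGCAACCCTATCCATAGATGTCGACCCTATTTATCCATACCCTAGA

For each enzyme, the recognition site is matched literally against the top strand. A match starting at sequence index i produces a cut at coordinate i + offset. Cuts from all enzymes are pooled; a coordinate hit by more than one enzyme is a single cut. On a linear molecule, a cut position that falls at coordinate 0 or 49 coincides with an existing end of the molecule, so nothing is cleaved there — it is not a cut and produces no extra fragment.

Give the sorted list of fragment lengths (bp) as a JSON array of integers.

[5,6,6,9,10,13]

Site scan:
  XjeX (TCCAT, off=2): starts [13, 36] → cuts [15, 38]
  YnoII (ACCCTA, off=2): starts [7, 26, 41] → cuts [9, 28, 43]
  ZebVI (GCACCTC, off=7): no sites

All cut coordinates (distinct, sorted): [9, 15, 28, 38, 43]

Fragment lengths:
  [0,9): 9 bp
  [9,15): 6 bp
  [15,28): 13 bp
  [28,38): 10 bp
  [38,43): 5 bp
  [43,49): 6 bp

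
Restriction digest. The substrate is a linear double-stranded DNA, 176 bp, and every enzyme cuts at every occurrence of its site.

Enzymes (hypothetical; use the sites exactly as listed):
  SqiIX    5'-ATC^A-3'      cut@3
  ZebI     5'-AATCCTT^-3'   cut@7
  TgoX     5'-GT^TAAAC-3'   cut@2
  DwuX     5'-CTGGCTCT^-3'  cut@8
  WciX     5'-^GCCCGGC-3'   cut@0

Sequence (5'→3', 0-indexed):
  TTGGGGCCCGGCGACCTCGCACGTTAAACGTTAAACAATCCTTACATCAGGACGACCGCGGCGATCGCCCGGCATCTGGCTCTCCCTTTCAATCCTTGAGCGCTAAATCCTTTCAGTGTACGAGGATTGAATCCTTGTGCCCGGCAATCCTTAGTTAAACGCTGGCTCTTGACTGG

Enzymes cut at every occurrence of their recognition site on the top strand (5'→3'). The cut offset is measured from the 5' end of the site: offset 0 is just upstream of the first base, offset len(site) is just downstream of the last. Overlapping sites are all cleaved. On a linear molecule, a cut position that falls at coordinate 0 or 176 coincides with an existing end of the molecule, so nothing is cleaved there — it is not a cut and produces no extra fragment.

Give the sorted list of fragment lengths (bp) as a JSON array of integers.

[2,3,5,5,7,7,12,14,14,14,15,17,18,19,24]

Per-enzyme occurrences:
  SqiIX ATCA/3: at [45] ⇒ [48]
  ZebI AATCCTT/7: at [36, 90, 105, 129, 145] ⇒ [43, 97, 112, 136, 152]
  TgoX GTTAAAC/2: at [22, 29, 153] ⇒ [24, 31, 155]
  DwuX CTGGCTCT/8: at [75, 161] ⇒ [83, 169]
  WciX GCCCGGC/0: at [5, 66, 138] ⇒ [5, 66, 138]

Pooled cuts: [5, 24, 31, 43, 48, 66, 83, 97, 112, 136, 138, 152, 155, 169]

Fragments:
  [0,5): 5 bp
  [5,24): 19 bp
  [24,31): 7 bp
  [31,43): 12 bp
  [43,48): 5 bp
  [48,66): 18 bp
  [66,83): 17 bp
  [83,97): 14 bp
  [97,112): 15 bp
  [112,136): 24 bp
  [136,138): 2 bp
  [138,152): 14 bp
  [152,155): 3 bp
  [155,169): 14 bp
  [169,176): 7 bp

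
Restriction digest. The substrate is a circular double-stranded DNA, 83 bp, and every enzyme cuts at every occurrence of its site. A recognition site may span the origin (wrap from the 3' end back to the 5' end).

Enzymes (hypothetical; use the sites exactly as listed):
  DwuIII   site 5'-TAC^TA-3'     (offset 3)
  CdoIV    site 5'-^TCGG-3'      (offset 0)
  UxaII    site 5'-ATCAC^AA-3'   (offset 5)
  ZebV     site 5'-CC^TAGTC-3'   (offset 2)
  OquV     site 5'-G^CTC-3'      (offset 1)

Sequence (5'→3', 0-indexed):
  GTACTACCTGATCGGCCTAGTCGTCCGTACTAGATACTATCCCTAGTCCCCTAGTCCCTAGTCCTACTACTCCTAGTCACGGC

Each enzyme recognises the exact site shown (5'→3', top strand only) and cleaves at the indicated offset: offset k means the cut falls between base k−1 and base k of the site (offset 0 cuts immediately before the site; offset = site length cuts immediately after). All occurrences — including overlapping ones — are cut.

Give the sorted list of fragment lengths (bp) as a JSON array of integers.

[6,6,6,7,7,7,8,9,13,14]

Site scan:
  DwuIII (TACTA, off=3): starts [1, 27, 34, 64] → cuts [4, 30, 37, 67]
  CdoIV (TCGG, off=0): starts [11] → cuts [11]
  UxaII (ATCACAA, off=5): no sites
  ZebV (CCTAGTC, off=2): starts [15, 41, 49, 56, 71] → cuts [17, 43, 51, 58, 73]
  OquV (GCTC, off=1): no sites

All cut coordinates (distinct, sorted): [4, 11, 17, 30, 37, 43, 51, 58, 67, 73]

Fragment lengths:
  4→11: 7 bp
  11→17: 6 bp
  17→30: 13 bp
  30→37: 7 bp
  37→43: 6 bp
  43→51: 8 bp
  51→58: 7 bp
  58→67: 9 bp
  67→73: 6 bp
  73→4 (wrap): 83-73+4 = 14 bp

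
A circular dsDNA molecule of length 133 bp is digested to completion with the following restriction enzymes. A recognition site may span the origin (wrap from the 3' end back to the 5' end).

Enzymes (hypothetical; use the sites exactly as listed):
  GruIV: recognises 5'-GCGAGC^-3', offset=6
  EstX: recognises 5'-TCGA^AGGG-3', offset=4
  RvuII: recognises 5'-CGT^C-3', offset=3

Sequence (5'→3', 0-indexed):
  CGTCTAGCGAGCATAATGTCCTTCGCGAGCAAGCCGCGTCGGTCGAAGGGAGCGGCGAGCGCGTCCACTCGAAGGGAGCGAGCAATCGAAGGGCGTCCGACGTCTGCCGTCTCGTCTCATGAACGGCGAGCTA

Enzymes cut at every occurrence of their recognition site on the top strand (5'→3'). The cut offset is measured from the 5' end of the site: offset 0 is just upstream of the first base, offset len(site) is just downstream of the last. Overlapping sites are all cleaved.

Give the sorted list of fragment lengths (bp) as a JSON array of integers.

[4,5,5,6,7,7,7,7,8,9,9,11,14,16,18]

Site scan:
  GruIV GCGAGC/6: at [6, 24, 54, 77, 125] ⇒ [12, 30, 60, 83, 131]
  EstX TCGAAGGG/4: at [42, 68, 85] ⇒ [46, 72, 89]
  RvuII CGTC/3: at [0, 36, 61, 93, 100, 107, 112] ⇒ [3, 39, 64, 96, 103, 110, 115]

Pooled cuts: [3, 12, 30, 39, 46, 60, 64, 72, 83, 89, 96, 103, 110, 115, 131]

Fragments:
  3→12: 9 bp
  12→30: 18 bp
  30→39: 9 bp
  39→46: 7 bp
  46→60: 14 bp
  60→64: 4 bp
  64→72: 8 bp
  72→83: 11 bp
  83→89: 6 bp
  89→96: 7 bp
  96→103: 7 bp
  103→110: 7 bp
  110→115: 5 bp
  115→131: 16 bp
  131→3 (wrap): 133-131+3 = 5 bp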